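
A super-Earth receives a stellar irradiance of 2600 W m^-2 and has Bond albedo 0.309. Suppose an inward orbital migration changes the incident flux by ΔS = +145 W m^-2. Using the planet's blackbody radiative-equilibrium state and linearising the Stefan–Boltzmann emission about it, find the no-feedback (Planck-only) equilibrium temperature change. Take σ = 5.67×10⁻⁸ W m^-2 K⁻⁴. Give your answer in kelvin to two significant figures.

Unperturbed T_e = [2600·(1−0.309)/(4σ)]^¼ = 298.3 K.
ΔF = Δ[S(1−α)]/4 = (1−0.309)·+145/4 = 25.05 W m^-2.
Linearising σT⁴ gives d(σT⁴)/dT = 4σT_e³ = 6.022 W m^-2 per K.
So ΔT₀ = 25.05/6.022 = 4.16 K.

4.2 K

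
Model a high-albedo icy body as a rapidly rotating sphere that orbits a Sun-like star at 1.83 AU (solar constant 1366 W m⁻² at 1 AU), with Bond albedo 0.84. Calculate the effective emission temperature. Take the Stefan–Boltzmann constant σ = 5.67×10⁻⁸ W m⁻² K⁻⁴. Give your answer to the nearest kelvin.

By the inverse-square law, S = 1366/1.83² = 407.9 W m⁻².
The planet absorbs (1−α)S over its disc πR² and re-emits over 4πR², so the mean absorbed flux is (1−0.84)·407.9/4 = 16.32 W m⁻².
Set σT⁴ = 16.32 → T = (16.32/σ)^(1/4) = 130.2 K.

130 kelvin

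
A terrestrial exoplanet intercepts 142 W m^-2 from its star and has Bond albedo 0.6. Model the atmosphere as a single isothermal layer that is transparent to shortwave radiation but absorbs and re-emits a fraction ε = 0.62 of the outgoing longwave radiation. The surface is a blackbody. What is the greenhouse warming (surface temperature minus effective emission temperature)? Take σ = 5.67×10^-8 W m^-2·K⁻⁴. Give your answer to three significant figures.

At the top of the atmosphere, σT_e⁴ = S(1−α)/4 = 14.20 W m^-2, giving T_e = 125.8 K.
Surface balance with a leaky layer gives σT_s⁴ = σT_e⁴·2/(2−ε), so T_s = T_e·[2/(2−0.62)]^(1/4) = 138.0 K.
T_s − T_e = 138.0 − 125.8 = 12.23 K.

12.2 kelvin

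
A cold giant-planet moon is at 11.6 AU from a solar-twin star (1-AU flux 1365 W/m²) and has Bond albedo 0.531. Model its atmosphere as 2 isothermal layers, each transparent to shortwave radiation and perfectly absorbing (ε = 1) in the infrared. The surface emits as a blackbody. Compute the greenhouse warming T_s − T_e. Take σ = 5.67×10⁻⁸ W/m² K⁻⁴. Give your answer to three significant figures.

By the inverse-square law, S = 1365/11.6² = 10.14 W/m².
OLR = S(1−α)/4 = 1.189 W/m²; the top layer radiates at T_e = 67.68 K.
T_s = (N+1)^(1/4)·T_e = 89.07 K.
Warming: T_s − T_e = 21.39 K.

21.4 kelvin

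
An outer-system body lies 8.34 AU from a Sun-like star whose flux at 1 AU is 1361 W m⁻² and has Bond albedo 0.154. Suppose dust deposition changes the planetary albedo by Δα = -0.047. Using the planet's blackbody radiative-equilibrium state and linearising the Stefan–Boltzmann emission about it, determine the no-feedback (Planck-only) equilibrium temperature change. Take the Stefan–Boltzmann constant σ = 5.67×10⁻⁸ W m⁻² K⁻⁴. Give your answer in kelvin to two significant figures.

Irradiance scales as 1/d², so S = 1361 W m⁻² × (1/8.34)² = 19.57 W m⁻².
Unperturbed T_e = [19.57·(1−0.154)/(4σ)]^¼ = 92.43 K.
TOA radiative forcing: ΔF = −S·Δα/4 = −19.57·(-0.047)/4 = 0.2299 W m⁻².
The Planck feedback parameter is 4σT_e³ = 0.1791 W m⁻²/K.
So ΔT₀ = 0.2299/0.1791 = 1.28 K.

1.3 kelvin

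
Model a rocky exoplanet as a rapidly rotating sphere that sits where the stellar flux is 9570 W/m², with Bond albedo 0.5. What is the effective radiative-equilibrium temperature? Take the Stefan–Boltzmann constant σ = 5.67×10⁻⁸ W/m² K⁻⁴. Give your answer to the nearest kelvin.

381 kelvin

Averaging over the sphere, the absorbed flux is S(1−α)/4 = 1196 W/m².
In equilibrium σT⁴ equals this, so T = 381.1 K.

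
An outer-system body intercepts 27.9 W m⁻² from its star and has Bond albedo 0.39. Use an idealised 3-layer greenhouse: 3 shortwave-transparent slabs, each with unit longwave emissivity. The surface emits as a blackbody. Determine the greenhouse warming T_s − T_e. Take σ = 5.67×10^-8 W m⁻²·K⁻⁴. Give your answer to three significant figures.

38.6 kelvin

The effective emission temperature is T_e = [S(1−α)/(4σ)]^¼ = 93.07 K.
T_s = (N+1)^(1/4)·T_e = 131.6 K.
Warming: T_s − T_e = 38.55 K.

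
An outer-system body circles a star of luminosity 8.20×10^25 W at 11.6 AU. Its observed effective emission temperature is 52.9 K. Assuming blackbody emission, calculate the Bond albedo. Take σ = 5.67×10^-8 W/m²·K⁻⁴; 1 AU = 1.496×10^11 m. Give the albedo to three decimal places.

0.180

Orbital distance: d = 11.6 AU = 1.735×10^12 m.
Spreading L over a sphere of radius d: S = 8.20×10^25/(4π·1.74×10^12²) = 2.167 W/m².
Rearranging the radiative balance, α = 1 − 4σT⁴/S.
σT⁴ = 0.4440 W/m², so 4σT⁴ = 1.776 W/m².
Hence α = 1 − 1.776/2.167 = 0.1803.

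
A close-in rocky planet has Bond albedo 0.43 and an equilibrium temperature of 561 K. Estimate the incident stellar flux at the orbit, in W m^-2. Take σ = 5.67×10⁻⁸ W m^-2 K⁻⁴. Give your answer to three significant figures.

39400 W m^-2

Invert the energy balance for S: S = 4σT⁴/(1−α).
The emitted flux is σT⁴ = 5616 W m^-2.
So S = 4×5616/(1−0.43) = 39410 W m^-2.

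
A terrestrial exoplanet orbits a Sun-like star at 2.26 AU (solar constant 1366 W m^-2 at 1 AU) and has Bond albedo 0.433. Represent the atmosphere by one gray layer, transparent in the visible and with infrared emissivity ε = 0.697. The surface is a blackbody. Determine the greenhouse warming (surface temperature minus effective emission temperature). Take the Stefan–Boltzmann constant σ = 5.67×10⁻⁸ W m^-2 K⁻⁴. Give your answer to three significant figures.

18.2 K

Irradiance scales as 1/d², so S = 1366 W m^-2 × (1/2.26)² = 267.4 W m^-2.
Effective emission temperature (TOA balance): σT_e⁴ = S(1−α)/4 = 37.91 W m^-2 → T_e = 160.8 K.
Surface balance with a leaky layer gives σT_s⁴ = σT_e⁴·2/(2−ε), so T_s = T_e·[2/(2−0.697)]^(1/4) = 179.0 K.
T_s − T_e = 179.0 − 160.8 = 18.18 K.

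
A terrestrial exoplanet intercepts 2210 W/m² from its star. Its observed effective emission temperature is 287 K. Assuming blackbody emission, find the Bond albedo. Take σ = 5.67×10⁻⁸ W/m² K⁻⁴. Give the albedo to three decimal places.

From σT⁴ = S(1−α)/4 we invert for α: 1−α = 4σT⁴/S.
4σT⁴ = 4·5.67×10⁻⁸·(287)⁴ = 1539 W/m².
Hence α = 1 − 1539/2210 = 0.3037.

0.304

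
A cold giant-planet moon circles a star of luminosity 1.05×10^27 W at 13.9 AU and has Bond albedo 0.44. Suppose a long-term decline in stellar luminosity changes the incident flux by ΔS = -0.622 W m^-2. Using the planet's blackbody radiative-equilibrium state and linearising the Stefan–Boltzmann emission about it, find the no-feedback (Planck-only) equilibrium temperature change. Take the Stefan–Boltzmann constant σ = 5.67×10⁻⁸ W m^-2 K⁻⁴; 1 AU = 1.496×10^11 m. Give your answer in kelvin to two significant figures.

Orbital distance: d = 13.9 AU = 2.079×10^12 m.
Flux at the orbit: S = L/(4πd²) = 1.05×10^27/(4π·(2.08×10^12)²) = 19.32 W m^-2.
The baseline emission temperature is T_e = 83.11 K.
TOA radiative forcing: ΔF = (1−α)ΔS/4 = 0.56·(-0.622)/4 = -0.08708 W m^-2.
Linearising σT⁴ gives d(σT⁴)/dT = 4σT_e³ = 0.1302 W m^-2 per K.
ΔT₀ = ΔF/λ_P = -0.08708/0.1302 = -0.669 K.

-0.67 kelvin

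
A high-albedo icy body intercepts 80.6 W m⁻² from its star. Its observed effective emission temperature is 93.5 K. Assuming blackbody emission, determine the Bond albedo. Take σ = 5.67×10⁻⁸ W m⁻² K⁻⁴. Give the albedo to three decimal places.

Energy balance: S(1−α)/4 = σT⁴, so 1−α = 4σT⁴/S.
4σT⁴ = 4·5.67×10⁻⁸·(93.5)⁴ = 17.33 W m⁻².
1−α = 17.33/80.60 = 0.2151, so α = 0.7849.

0.785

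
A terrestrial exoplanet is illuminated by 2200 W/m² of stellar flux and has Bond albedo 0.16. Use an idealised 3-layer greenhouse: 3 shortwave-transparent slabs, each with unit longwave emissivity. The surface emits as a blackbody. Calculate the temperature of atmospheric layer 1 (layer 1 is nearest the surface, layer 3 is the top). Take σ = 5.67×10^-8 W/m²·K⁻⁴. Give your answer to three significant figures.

395 K

The effective emission temperature is T_e = [S(1−α)/(4σ)]^¼ = 300.4 K.
In the N-layer model, layer k (counted from the surface) has T_k = (N+1−k)^(1/4)·T_e.
T_1 = (3)^(1/4)·300.4 = 395.4 K.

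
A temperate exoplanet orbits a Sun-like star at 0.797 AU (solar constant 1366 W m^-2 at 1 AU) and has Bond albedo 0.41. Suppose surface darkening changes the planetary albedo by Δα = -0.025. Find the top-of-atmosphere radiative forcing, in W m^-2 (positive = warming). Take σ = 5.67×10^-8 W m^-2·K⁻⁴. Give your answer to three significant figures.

Flux at the orbit: S = 1366/(0.797)² = 2150 W m^-2.
ΔF = −(S/4)Δα = −(2150/4)×(-0.025) = 13.44 W m^-2.

13.4 W m^-2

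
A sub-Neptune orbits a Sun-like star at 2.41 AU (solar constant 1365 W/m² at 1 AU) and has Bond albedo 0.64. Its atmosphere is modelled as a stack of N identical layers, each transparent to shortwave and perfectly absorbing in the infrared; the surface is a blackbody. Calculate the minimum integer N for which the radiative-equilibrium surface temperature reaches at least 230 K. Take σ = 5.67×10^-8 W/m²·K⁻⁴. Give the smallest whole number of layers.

Flux at the orbit: S = 1365/(2.41)² = 235.0 W/m².
The effective emission temperature is T_e = [S(1−α)/(4σ)]^¼ = 139.0 K.
Since T_s⁴ = (N+1)T_e⁴, we need N ≥ (T_s/T_e)⁴ − 1 = 6.502.
Rounding up, N = 7.

7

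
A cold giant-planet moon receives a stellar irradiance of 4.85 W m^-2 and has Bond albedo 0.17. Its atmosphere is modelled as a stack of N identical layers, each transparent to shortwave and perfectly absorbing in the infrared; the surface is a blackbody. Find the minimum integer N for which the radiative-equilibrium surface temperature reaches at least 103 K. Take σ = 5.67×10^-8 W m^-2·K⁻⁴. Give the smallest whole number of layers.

Top-of-atmosphere balance: σT_e⁴ = S(1−α)/4 = 1.006 W m^-2 → T_e = 64.91 K.
Need (N+1)T_e⁴ ≥ T_s⁴, i.e. N+1 ≥ (103/64.91)⁴ = 6.341.
The minimum whole number is N = 6.

6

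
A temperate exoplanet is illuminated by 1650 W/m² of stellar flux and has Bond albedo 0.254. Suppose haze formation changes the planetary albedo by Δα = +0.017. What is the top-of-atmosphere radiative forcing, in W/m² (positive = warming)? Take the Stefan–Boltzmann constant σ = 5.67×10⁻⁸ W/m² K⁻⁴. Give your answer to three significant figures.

-7.01 W/m²

ΔF = −(S/4)Δα = −(1650/4)×(+0.017) = -7.013 W/m².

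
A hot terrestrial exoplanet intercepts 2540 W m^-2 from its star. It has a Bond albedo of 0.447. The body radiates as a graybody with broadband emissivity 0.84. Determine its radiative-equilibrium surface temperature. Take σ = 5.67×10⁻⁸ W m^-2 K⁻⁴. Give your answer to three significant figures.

293 K

The planet absorbs (1−α)S over its disc πR² and re-emits over 4πR², so the mean absorbed flux is (1−0.447)·2540/4 = 351.2 W m^-2.
Equating to εσT⁴ with ε = 0.84: T = (351.2/0.84σ)^(1/4) = 293.0 K.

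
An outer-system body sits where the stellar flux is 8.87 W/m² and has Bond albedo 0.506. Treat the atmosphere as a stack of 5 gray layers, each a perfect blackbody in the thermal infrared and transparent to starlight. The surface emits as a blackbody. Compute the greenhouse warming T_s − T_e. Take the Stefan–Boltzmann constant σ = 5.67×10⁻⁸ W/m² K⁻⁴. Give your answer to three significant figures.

37.5 K

Top-of-atmosphere balance: σT_e⁴ = S(1−α)/4 = 1.095 W/m² → T_e = 66.30 K.
T_s = (N+1)^(1/4)·T_e = 103.8 K.
Warming: T_s − T_e = 37.46 K.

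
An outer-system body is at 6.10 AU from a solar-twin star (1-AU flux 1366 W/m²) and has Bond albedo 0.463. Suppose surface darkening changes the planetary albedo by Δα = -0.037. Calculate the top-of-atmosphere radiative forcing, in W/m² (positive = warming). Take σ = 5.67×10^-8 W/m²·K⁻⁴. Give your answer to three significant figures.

By the inverse-square law, S = 1366/6.10² = 36.71 W/m².
The change in absorbed flux is Δ[S(1−α)/4] = −SΔα/4 = 0.3396 W/m².

0.340 W/m²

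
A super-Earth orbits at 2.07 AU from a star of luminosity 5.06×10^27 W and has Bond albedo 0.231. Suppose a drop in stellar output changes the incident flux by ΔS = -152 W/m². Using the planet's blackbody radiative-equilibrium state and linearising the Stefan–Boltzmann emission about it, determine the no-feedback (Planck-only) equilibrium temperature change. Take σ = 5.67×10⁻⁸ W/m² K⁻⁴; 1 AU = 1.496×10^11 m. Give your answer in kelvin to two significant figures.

d = 2.07 × 1.496×10^11 m = 3.097×10^11 m.
Spreading L over a sphere of radius d: S = 5.06×10^27/(4π·3.10×10^11²) = 4199 W/m².
Reference equilibrium: T_e = [S(1−α)/(4σ)]^(1/4) = 345.4 K.
Only a fraction (1−α) is absorbed and it's spread over 4πR², so ΔF = (1−α)ΔS/4 = -29.22 W/m².
Planck response: λ_P = 4σT_e³ = 4·5.67×10⁻⁸·(345.4)³ = 9.348 W/m²/K.
So ΔT₀ = -29.22/9.348 = -3.13 K.

-3.1 K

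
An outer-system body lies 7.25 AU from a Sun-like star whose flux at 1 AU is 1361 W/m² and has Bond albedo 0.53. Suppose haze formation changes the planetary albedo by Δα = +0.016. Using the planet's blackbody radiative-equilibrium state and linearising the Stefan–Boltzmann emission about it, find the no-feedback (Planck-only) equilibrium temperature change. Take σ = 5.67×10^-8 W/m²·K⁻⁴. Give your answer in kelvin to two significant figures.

-0.73 K

Flux at the orbit: S = 1361/(7.25)² = 25.89 W/m².
Reference equilibrium: T_e = [S(1−α)/(4σ)]^(1/4) = 85.59 K.
ΔF = −(S/4)Δα = −(25.89/4)×(+0.016) = -0.1036 W/m².
The Planck feedback parameter is 4σT_e³ = 0.1422 W/m²/K.
ΔT₀ = ΔF/λ_P = -0.1036/0.1422 = -0.728 K.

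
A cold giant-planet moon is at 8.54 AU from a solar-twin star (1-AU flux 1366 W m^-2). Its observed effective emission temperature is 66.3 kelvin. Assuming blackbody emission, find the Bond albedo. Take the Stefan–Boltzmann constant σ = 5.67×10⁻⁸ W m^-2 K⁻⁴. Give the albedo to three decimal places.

0.766

By the inverse-square law, S = 1366/8.54² = 18.73 W m^-2.
Rearranging the radiative balance, α = 1 − 4σT⁴/S.
4σT⁴ = 4·5.67×10⁻⁸·(66.3)⁴ = 4.382 W m^-2.
1−α = 4.382/18.73 = 0.2340, so α = 0.7660.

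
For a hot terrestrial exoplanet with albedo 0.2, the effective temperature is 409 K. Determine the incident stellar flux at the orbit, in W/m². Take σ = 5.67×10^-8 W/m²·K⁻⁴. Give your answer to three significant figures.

7930 W/m²

Invert the energy balance for S: S = 4σT⁴/(1−α).
σT⁴ = 5.67×10⁻⁸·(409)⁴ = 1587 W/m².
So S = 4×1587/(1−0.2) = 7933 W/m².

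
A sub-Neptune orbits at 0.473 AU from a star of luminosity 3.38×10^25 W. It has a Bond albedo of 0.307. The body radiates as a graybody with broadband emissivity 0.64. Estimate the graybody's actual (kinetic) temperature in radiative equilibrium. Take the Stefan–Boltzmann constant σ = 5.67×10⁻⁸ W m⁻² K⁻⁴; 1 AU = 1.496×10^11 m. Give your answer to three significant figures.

Orbital distance: d = 0.473 AU = 7.076×10^10 m.
S = L/(4πd²) = 537.2 W m⁻².
Absorbed flux (global mean): S(1−α)/4 = 537.2·0.693/4 = 93.07 W m⁻².
Equating to εσT⁴ with ε = 0.64: T = (93.07/0.64σ)^(1/4) = 225.0 K.

225 K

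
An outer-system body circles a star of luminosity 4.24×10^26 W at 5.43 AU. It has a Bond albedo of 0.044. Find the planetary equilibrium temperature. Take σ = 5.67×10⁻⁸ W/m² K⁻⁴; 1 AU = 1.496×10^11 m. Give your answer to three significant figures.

d = 5.43 × 1.496×10^11 m = 8.123×10^11 m.
S = L/(4πd²) = 51.13 W/m².
The planet absorbs (1−α)S over its disc πR² and re-emits over 4πR², so the mean absorbed flux is (1−0.044)·51.13/4 = 12.22 W/m².
Balancing against σT⁴: T = (12.22/5.67×10⁻⁸)^(1/4) = 121.2 K.

121 K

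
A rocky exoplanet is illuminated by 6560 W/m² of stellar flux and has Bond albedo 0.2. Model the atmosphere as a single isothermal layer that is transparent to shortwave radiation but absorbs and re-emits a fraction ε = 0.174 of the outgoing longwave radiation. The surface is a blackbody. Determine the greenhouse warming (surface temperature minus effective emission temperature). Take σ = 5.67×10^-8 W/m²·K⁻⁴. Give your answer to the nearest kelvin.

Effective emission temperature (TOA balance): σT_e⁴ = S(1−α)/4 = 1312 W/m² → T_e = 390.0 K.
The surface balance (absorbed SW + ε·downward IR = σT_s⁴) with T_a⁴ = T_s⁴/2 reduces to T_s = T_e·[2/(2−ε)]^¼ = 399.0 K.
The atmosphere warms the surface by 8.977 K.

9 kelvin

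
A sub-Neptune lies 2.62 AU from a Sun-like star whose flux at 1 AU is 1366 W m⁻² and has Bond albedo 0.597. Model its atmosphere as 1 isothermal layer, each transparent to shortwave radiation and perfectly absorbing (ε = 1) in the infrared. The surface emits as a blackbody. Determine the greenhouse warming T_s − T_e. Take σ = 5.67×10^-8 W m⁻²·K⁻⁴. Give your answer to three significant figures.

25.9 K

Irradiance scales as 1/d², so S = 1366 W m⁻² × (1/2.62)² = 199.0 W m⁻².
Top-of-atmosphere balance: σT_e⁴ = S(1−α)/4 = 20.05 W m⁻² → T_e = 137.1 K.
Surface: T_s = (2)^¼·T_e = 163.1 K.
Warming: T_s − T_e = 25.95 K.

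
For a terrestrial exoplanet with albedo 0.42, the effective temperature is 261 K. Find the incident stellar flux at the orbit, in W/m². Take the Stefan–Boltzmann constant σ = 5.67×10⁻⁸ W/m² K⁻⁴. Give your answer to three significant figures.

1810 W/m²

From S(1−α)/4 = σT⁴: S = 4σT⁴/(1−α).
The emitted flux is σT⁴ = 263.1 W/m².
So S = 4×263.1/(1−0.42) = 1815 W/m².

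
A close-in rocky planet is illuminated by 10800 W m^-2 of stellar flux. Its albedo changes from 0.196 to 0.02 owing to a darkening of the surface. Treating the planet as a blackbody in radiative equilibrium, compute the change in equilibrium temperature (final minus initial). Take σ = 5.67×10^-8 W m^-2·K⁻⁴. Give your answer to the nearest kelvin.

Initial: T₁ = [S(1−0.196)/(4σ)]^(1/4) = 442.3 K.
Final:   T₂ = [S(1−0.02)/(4σ)]^(1/4) = 464.8 K.
ΔT = T₂ − T₁ = 22.44 K.

22 K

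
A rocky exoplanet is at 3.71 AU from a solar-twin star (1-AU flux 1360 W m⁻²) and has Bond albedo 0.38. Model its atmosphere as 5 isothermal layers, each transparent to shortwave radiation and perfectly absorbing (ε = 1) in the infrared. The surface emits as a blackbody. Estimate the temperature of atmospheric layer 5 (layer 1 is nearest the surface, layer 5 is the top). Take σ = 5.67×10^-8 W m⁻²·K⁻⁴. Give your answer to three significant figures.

Flux at the orbit: S = 1360/(3.71)² = 98.81 W m⁻².
The effective emission temperature is T_e = [S(1−α)/(4σ)]^¼ = 128.2 K.
Each opaque layer satisfies 2T_j⁴ = T_{j−1}⁴ + T_{j+1}⁴, giving T_k⁴ = (N+1−k)T_e⁴.
With k = 5: T_5 = (5+1−5)^¼·128.2 K = 128.2 K.

128 kelvin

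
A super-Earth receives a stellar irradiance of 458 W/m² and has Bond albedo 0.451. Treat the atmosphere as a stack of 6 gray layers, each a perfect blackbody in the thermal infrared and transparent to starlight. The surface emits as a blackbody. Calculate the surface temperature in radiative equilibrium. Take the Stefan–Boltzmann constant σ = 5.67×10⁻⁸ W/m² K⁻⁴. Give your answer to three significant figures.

297 K

OLR = S(1−α)/4 = 62.86 W/m²; the top layer radiates at T_e = 182.5 K.
For an N-layer opaque stack, T_s⁴ = (N+1)T_e⁴, hence T_s = (7)^(1/4)×182.5 K = 296.8 K.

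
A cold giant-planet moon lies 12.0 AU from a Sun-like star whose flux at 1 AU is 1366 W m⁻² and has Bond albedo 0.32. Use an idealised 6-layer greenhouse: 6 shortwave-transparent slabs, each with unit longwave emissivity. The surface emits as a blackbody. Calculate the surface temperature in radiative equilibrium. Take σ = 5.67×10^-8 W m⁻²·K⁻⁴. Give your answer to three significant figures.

119 K

Irradiance scales as 1/d², so S = 1366 W m⁻² × (1/12.0)² = 9.486 W m⁻².
Top-of-atmosphere balance: σT_e⁴ = S(1−α)/4 = 1.613 W m⁻² → T_e = 73.03 K.
For an N-layer opaque stack, T_s⁴ = (N+1)T_e⁴, hence T_s = (7)^(1/4)×73.03 K = 118.8 K.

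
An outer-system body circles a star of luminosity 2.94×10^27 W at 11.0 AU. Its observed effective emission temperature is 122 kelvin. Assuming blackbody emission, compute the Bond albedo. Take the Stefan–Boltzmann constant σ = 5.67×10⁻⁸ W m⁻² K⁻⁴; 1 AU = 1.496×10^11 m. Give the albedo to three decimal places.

0.418

Orbital distance: d = 11.0 AU = 1.646×10^12 m.
Flux at the orbit: S = L/(4πd²) = 2.94×10^27/(4π·(1.65×10^12)²) = 86.40 W m⁻².
From σT⁴ = S(1−α)/4 we invert for α: 1−α = 4σT⁴/S.
σT⁴ = 12.56 W m⁻², so 4σT⁴ = 50.24 W m⁻².
1−α = 50.24/86.40 = 0.5816, so α = 0.4184.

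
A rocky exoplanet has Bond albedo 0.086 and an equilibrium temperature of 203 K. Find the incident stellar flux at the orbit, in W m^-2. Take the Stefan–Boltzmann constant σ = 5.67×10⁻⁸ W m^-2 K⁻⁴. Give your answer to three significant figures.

421 W m^-2

From S(1−α)/4 = σT⁴: S = 4σT⁴/(1−α).
σT⁴ = 5.67×10⁻⁸·(203)⁴ = 96.29 W m^-2.
So S = 4×96.29/(1−0.086) = 421.4 W m^-2.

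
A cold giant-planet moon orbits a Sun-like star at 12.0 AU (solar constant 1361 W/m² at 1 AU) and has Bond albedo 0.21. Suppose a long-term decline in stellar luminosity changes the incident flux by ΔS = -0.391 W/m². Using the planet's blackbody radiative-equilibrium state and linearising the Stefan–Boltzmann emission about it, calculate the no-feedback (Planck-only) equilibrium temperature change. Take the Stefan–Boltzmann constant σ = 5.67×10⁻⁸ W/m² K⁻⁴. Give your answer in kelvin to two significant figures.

Flux at the orbit: S = 1361/(12.0)² = 9.451 W/m².
The baseline emission temperature is T_e = 75.75 K.
ΔF = Δ[S(1−α)]/4 = (1−0.21)·-0.391/4 = -0.07722 W/m².
The Planck feedback parameter is 4σT_e³ = 0.09857 W/m²/K.
So ΔT₀ = -0.07722/0.09857 = -0.783 K.

-0.78 K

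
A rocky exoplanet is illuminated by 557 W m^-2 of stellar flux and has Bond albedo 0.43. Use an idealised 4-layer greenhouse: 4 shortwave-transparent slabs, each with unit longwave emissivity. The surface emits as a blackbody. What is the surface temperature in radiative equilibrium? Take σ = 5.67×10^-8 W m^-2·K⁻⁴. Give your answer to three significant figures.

289 K

Top-of-atmosphere balance: σT_e⁴ = S(1−α)/4 = 79.37 W m^-2 → T_e = 193.4 K.
Layer-by-layer balance gives σT_s⁴ = (N+1)σT_e⁴, so T_s = 5^¼·193.4 = 289.2 K.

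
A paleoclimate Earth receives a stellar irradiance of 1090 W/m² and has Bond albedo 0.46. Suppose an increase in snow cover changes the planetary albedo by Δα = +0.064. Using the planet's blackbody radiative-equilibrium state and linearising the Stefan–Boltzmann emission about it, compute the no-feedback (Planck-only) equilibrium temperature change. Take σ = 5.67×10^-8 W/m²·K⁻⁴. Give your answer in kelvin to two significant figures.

-6.7 kelvin

Reference equilibrium: T_e = [S(1−α)/(4σ)]^(1/4) = 225.7 K.
The change in absorbed flux is Δ[S(1−α)/4] = −SΔα/4 = -17.44 W/m².
Linearising σT⁴ gives d(σT⁴)/dT = 4σT_e³ = 2.608 W/m² per K.
ΔT₀ = ΔF/λ_P = -17.44/2.608 = -6.69 K.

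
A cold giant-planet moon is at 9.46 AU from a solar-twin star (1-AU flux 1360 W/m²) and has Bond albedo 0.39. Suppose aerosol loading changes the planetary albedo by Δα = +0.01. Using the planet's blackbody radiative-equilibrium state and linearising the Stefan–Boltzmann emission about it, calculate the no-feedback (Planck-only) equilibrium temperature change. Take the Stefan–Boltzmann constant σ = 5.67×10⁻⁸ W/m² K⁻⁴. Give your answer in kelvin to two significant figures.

-0.33 K

By the inverse-square law, S = 1360/9.46² = 15.20 W/m².
Unperturbed T_e = [15.20·(1−0.39)/(4σ)]^¼ = 79.96 K.
The change in absorbed flux is Δ[S(1−α)/4] = −SΔα/4 = -0.03799 W/m².
Linearising σT⁴ gives d(σT⁴)/dT = 4σT_e³ = 0.1159 W/m² per K.
ΔT₀ = ΔF/λ_P = -0.03799/0.1159 = -0.328 K.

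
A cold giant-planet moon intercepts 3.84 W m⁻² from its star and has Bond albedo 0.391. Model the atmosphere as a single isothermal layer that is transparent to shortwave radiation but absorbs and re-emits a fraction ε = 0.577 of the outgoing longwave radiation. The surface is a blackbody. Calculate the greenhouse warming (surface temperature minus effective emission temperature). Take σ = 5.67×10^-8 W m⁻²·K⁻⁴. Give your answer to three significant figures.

5.03 K

The planet radiates to space at T_e = [S(1−α)/(4σ)]^(1/4) = 56.67 K.
The surface balance (absorbed SW + ε·downward IR = σT_s⁴) with T_a⁴ = T_s⁴/2 reduces to T_s = T_e·[2/(2−ε)]^¼ = 61.70 K.
T_s − T_e = 61.70 − 56.67 = 5.033 K.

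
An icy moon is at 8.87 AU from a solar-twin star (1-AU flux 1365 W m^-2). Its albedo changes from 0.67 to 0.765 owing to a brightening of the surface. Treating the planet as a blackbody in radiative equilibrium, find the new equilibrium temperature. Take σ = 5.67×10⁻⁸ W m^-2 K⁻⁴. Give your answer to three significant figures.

Irradiance scales as 1/d², so S = 1365 W m^-2 × (1/8.87)² = 17.35 W m^-2.
With the new albedo, S(1−α₂)/4 = 1.019 W m^-2, so T₂ = 65.11 K.

65.1 K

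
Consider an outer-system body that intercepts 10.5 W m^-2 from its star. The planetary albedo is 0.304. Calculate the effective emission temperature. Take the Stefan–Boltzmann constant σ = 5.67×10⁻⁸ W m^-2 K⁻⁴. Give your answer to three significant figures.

Absorbed flux (global mean): S(1−α)/4 = 10.50·0.696/4 = 1.827 W m^-2.
Balancing against σT⁴: T = (1.827/5.67×10⁻⁸)^(1/4) = 75.34 K.

75.3 K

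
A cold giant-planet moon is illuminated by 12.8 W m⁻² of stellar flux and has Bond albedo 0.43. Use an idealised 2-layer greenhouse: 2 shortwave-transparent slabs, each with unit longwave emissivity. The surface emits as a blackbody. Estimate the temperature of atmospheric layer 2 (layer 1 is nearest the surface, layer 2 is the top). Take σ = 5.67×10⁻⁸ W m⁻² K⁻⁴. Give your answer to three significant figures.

The effective emission temperature is T_e = [S(1−α)/(4σ)]^¼ = 75.31 K.
In the N-layer model, layer k (counted from the surface) has T_k = (N+1−k)^(1/4)·T_e.
With k = 2: T_2 = (2+1−2)^¼·75.31 K = 75.31 K.

75.3 K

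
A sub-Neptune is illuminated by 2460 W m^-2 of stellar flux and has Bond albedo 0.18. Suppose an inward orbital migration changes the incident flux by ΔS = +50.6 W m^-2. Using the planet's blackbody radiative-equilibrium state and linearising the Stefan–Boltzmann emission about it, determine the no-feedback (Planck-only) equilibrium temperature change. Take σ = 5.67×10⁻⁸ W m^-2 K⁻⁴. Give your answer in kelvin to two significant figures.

1.6 K

Reference equilibrium: T_e = [S(1−α)/(4σ)]^(1/4) = 307.1 K.
TOA radiative forcing: ΔF = (1−α)ΔS/4 = 0.82·(+50.6)/4 = 10.37 W m^-2.
The Planck feedback parameter is 4σT_e³ = 6.569 W m^-2/K.
Hence the no-feedback warming is ΔF/(4σT_e³) = 1.58 K.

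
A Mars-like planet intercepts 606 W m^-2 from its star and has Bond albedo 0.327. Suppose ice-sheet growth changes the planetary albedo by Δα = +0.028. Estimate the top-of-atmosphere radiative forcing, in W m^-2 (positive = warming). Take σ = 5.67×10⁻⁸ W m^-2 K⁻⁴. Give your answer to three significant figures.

The change in absorbed flux is Δ[S(1−α)/4] = −SΔα/4 = -4.242 W m^-2.

-4.24 W m^-2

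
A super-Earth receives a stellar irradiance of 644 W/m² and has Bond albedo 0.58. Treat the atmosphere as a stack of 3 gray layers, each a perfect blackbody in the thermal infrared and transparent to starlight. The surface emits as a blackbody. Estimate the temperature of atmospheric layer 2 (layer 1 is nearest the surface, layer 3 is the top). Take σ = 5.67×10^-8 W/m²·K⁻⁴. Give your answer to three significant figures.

Top-of-atmosphere balance: σT_e⁴ = S(1−α)/4 = 67.62 W/m² → T_e = 185.8 K.
In the N-layer model, layer k (counted from the surface) has T_k = (N+1−k)^(1/4)·T_e.
T_2 = (2)^(1/4)·185.8 = 221.0 K.

221 K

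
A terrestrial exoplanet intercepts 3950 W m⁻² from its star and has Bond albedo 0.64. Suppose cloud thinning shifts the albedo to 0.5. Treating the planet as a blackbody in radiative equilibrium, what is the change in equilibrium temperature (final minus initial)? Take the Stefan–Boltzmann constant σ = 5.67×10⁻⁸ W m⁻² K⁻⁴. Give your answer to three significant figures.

Before: T₁ = [3950·0.36/(4σ)]^(1/4) = 281.4 K.
Final:   T₂ = [S(1−0.5)/(4σ)]^(1/4) = 305.5 K.
Change: 305.5 − 281.4 = 24.09 K.

24.1 K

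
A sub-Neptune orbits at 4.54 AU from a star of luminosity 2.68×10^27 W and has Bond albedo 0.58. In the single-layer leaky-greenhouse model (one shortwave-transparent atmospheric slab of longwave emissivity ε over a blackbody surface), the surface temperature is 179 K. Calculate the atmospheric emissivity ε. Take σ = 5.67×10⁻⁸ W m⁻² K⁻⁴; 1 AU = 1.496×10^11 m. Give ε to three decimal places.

0.332

d = 4.54 × 1.496×10^11 m = 6.792×10^11 m.
Spreading L over a sphere of radius d: S = 2.68×10^27/(4π·6.79×10^11²) = 462.3 W m⁻².
TOA balance gives T_e = 171.1 K.
Inverting T_s⁴ = 2T_e⁴/(2−ε): (T_e/T_s)⁴ = 0.8340, so ε = 2(1 − 0.8340) = 0.3321.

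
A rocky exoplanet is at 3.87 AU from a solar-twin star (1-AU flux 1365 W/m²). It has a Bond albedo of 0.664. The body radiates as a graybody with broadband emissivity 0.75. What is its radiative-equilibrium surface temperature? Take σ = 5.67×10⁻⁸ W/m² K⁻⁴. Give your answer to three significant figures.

Flux at the orbit: S = 1365/(3.87)² = 91.14 W/m².
The planet absorbs (1−α)S over its disc πR² and re-emits over 4πR², so the mean absorbed flux is (1−0.664)·91.14/4 = 7.656 W/m².
Equating to εσT⁴ with ε = 0.75: T = (7.656/0.75σ)^(1/4) = 115.8 K.

116 K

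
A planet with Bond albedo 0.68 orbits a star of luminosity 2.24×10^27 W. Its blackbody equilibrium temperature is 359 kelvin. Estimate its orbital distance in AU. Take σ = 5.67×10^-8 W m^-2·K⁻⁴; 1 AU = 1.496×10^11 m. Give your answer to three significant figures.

0.823 AU

Required flux: S = 4σT⁴/(1−α) = 11770 W m^-2.
Then d = [L/(4πS)]^(1/2) = 1.231×10^11 m, i.e. 0.8225 AU.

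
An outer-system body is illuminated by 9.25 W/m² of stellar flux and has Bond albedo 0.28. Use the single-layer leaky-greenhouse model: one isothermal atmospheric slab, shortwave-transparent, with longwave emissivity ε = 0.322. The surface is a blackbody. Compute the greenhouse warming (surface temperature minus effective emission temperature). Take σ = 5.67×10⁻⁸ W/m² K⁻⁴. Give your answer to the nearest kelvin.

At the top of the atmosphere, σT_e⁴ = S(1−α)/4 = 1.665 W/m², giving T_e = 73.61 K.
Surface balance with a leaky layer gives σT_s⁴ = σT_e⁴·2/(2−ε), so T_s = T_e·[2/(2−0.322)]^(1/4) = 76.92 K.
The atmosphere warms the surface by 3.303 K.

3 K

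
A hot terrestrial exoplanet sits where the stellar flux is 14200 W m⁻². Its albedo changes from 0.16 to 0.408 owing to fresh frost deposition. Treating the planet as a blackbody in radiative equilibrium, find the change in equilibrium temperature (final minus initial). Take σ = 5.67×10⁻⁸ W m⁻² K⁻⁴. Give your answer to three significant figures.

Initial: T₁ = [S(1−0.16)/(4σ)]^(1/4) = 478.9 K.
After:  T₂ = [14200·0.592/(4σ)]^(1/4) = 438.8 K.
ΔT = T₂ − T₁ = -40.11 K.

-40.1 kelvin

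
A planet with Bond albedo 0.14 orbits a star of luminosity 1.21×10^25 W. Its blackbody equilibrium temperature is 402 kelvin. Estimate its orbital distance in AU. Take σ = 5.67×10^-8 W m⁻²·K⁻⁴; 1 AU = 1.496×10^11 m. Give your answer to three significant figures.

0.0790 AU

The flux needed for this T is 4σT⁴/(1−0.14) = 6887 W m⁻².
From L = 4πd²S, d = √(1.21×10^25/(4π·6887)) = 1.182×10^10 m = 0.07904 AU.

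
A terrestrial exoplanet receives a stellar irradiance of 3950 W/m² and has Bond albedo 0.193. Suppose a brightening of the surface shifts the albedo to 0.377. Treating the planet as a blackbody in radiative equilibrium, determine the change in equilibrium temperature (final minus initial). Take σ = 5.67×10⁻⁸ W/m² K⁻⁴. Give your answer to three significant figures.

With α = 0.193, T₁ = 344.3 K.
Final:   T₂ = [S(1−0.377)/(4σ)]^(1/4) = 322.7 K.
Change: 322.7 − 344.3 = -21.57 K.

-21.6 K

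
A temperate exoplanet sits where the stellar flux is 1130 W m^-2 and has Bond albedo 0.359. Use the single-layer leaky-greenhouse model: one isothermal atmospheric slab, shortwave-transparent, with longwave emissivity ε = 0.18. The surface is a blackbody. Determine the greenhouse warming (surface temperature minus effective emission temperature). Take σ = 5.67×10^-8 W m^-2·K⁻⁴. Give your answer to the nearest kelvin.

The planet radiates to space at T_e = [S(1−α)/(4σ)]^(1/4) = 237.7 K.
For a single slab of emissivity ε, T_s⁴ = 2T_e⁴/(2−ε); thus T_s = 237.7·(1.099)^(1/4) = 243.4 K.
The atmosphere warms the surface by 5.672 K.

6 K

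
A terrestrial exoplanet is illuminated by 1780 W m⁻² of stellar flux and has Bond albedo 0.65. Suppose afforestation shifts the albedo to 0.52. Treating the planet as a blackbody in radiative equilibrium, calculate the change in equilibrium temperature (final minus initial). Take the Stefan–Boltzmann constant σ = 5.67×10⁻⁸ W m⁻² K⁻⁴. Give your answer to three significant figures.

With α = 0.65, T₁ = 228.9 K.
After:  T₂ = [1780·0.48/(4σ)]^(1/4) = 247.7 K.
ΔT = T₂ − T₁ = 18.81 K.

18.8 K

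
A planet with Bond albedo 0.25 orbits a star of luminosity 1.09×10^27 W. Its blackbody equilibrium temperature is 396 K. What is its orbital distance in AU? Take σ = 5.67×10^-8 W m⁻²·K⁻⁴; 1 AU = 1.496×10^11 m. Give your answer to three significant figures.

The flux needed for this T is 4σT⁴/(1−0.25) = 7436 W m⁻².
S = L/(4πd²) → d = √(L/4πS) = √(1.09×10^27/(4π·7436)) = 1.080×10^11 m = 0.7219 AU.

0.722 AU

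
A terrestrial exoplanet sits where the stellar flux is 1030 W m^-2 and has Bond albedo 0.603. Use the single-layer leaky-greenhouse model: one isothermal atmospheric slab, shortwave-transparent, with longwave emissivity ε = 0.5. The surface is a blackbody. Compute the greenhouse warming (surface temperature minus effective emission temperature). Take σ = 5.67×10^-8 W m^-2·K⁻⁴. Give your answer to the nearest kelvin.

At the top of the atmosphere, σT_e⁴ = S(1−α)/4 = 102.2 W m^-2, giving T_e = 206.1 K.
For a single slab of emissivity ε, T_s⁴ = 2T_e⁴/(2−ε); thus T_s = 206.1·(1.333)^(1/4) = 221.4 K.
T_s − T_e = 221.4 − 206.1 = 15.37 K.

15 kelvin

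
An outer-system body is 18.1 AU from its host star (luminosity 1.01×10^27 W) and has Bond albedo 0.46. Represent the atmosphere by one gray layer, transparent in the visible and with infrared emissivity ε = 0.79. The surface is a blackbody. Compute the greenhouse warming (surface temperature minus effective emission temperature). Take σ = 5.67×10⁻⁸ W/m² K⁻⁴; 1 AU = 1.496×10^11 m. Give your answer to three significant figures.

9.57 K

d = 18.1 × 1.496×10^11 m = 2.708×10^12 m.
Flux at the orbit: S = L/(4πd²) = 1.01×10^27/(4π·(2.71×10^12)²) = 10.96 W/m².
The planet radiates to space at T_e = [S(1−α)/(4σ)]^(1/4) = 71.48 K.
For a single slab of emissivity ε, T_s⁴ = 2T_e⁴/(2−ε); thus T_s = 71.48·(1.653)^(1/4) = 81.04 K.
Greenhouse warming: T_s − T_e = 9.568 K.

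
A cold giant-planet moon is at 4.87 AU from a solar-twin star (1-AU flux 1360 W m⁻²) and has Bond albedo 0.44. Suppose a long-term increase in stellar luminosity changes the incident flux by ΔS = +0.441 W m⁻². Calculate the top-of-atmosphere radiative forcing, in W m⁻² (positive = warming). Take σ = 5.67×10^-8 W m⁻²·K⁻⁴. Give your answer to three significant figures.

Flux at the orbit: S = 1360/(4.87)² = 57.34 W m⁻².
Only a fraction (1−α) is absorbed and it's spread over 4πR², so ΔF = (1−α)ΔS/4 = 0.06174 W m⁻².

0.0617 W m⁻²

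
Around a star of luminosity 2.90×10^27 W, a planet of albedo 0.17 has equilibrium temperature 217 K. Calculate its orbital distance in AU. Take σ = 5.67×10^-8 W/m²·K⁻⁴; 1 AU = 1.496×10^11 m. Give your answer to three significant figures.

Required flux: S = 4σT⁴/(1−α) = 605.9 W/m².
From L = 4πd²S, d = √(2.90×10^27/(4π·605.9)) = 6.172×10^11 m = 4.125 AU.

4.13 AU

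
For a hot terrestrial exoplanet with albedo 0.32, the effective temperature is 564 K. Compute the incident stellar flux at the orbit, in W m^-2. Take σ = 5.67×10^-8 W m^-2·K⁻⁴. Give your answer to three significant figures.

Invert the energy balance for S: S = 4σT⁴/(1−α).
σT⁴ = 5.67×10⁻⁸·(564)⁴ = 5737 W m^-2.
S = 4·5737/0.68 = 33750 W m^-2.

33700 W m^-2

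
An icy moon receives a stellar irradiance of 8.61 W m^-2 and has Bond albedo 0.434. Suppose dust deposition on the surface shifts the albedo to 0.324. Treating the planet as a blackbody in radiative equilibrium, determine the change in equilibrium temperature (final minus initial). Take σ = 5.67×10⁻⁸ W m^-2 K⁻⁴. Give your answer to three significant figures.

3.09 kelvin

Initial: T₁ = [S(1−0.434)/(4σ)]^(1/4) = 68.08 K.
After:  T₂ = [8.610·0.676/(4σ)]^(1/4) = 71.17 K.
ΔT = T₂ − T₁ = 3.091 K.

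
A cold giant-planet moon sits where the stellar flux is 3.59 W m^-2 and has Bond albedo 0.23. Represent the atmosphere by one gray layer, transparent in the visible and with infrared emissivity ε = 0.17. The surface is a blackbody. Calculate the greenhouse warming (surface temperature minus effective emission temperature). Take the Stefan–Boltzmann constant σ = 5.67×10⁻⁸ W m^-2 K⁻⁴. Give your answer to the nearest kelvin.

At the top of the atmosphere, σT_e⁴ = S(1−α)/4 = 0.6911 W m^-2, giving T_e = 59.09 K.
For a single slab of emissivity ε, T_s⁴ = 2T_e⁴/(2−ε); thus T_s = 59.09·(1.093)^(1/4) = 60.41 K.
T_s − T_e = 60.41 − 59.09 = 1.327 K.

1 K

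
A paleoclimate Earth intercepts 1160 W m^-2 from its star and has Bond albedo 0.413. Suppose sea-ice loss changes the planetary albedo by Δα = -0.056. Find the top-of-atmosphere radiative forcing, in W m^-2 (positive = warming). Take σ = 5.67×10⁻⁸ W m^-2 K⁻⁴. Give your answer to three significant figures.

ΔF = −(S/4)Δα = −(1160/4)×(-0.056) = 16.24 W m^-2.

16.2 W m^-2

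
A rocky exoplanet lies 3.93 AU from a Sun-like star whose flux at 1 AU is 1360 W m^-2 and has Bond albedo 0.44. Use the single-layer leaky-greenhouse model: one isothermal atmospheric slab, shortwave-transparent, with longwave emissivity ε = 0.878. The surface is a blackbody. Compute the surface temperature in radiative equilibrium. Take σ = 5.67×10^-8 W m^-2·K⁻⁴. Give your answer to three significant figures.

140 K

Flux at the orbit: S = 1360/(3.93)² = 88.05 W m^-2.
At the top of the atmosphere, σT_e⁴ = S(1−α)/4 = 12.33 W m^-2, giving T_e = 121.4 K.
Surface balance with a leaky layer gives σT_s⁴ = σT_e⁴·2/(2−ε), so T_s = T_e·[2/(2−0.878)]^(1/4) = 140.3 K.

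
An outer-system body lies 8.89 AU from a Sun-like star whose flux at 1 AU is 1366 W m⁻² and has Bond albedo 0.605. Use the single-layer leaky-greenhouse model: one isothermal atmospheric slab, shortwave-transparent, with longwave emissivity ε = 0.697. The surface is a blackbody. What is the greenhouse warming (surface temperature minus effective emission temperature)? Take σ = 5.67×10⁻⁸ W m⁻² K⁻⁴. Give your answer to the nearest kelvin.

By the inverse-square law, S = 1366/8.89² = 17.28 W m⁻².
At the top of the atmosphere, σT_e⁴ = S(1−α)/4 = 1.707 W m⁻², giving T_e = 74.07 K.
For a single slab of emissivity ε, T_s⁴ = 2T_e⁴/(2−ε); thus T_s = 74.07·(1.535)^(1/4) = 82.45 K.
The atmosphere warms the surface by 8.375 K.

8 K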